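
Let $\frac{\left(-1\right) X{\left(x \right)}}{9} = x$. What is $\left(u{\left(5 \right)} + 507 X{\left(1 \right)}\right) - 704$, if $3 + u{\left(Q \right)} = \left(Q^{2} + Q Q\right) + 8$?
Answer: $-5212$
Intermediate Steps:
$u{\left(Q \right)} = 5 + 2 Q^{2}$ ($u{\left(Q \right)} = -3 + \left(\left(Q^{2} + Q Q\right) + 8\right) = -3 + \left(\left(Q^{2} + Q^{2}\right) + 8\right) = -3 + \left(2 Q^{2} + 8\right) = -3 + \left(8 + 2 Q^{2}\right) = 5 + 2 Q^{2}$)
$X{\left(x \right)} = - 9 x$
$\left(u{\left(5 \right)} + 507 X{\left(1 \right)}\right) - 704 = \left(\left(5 + 2 \cdot 5^{2}\right) + 507 \left(\left(-9\right) 1\right)\right) - 704 = \left(\left(5 + 2 \cdot 25\right) + 507 \left(-9\right)\right) - 704 = \left(\left(5 + 50\right) - 4563\right) - 704 = \left(55 - 4563\right) - 704 = -4508 - 704 = -5212$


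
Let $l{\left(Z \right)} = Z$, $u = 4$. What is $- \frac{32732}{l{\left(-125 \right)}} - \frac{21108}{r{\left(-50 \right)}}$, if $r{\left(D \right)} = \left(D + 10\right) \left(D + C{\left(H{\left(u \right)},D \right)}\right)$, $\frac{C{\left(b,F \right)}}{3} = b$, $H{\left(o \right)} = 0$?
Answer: $\frac{125651}{500} \approx 251.3$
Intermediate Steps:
$C{\left(b,F \right)} = 3 b$
$r{\left(D \right)} = D \left(10 + D\right)$ ($r{\left(D \right)} = \left(D + 10\right) \left(D + 3 \cdot 0\right) = \left(10 + D\right) \left(D + 0\right) = \left(10 + D\right) D = D \left(10 + D\right)$)
$- \frac{32732}{l{\left(-125 \right)}} - \frac{21108}{r{\left(-50 \right)}} = - \frac{32732}{-125} - \frac{21108}{\left(-50\right) \left(10 - 50\right)} = \left(-32732\right) \left(- \frac{1}{125}\right) - \frac{21108}{\left(-50\right) \left(-40\right)} = \frac{32732}{125} - \frac{21108}{2000} = \frac{32732}{125} - \frac{5277}{500} = \frac{125651}{500}$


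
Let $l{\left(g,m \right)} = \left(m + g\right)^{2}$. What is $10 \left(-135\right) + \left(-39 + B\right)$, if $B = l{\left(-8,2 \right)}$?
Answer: $-1353$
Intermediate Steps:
$l{\left(g,m \right)} = \left(g + m\right)^{2}$
$B = 36$ ($B = \left(-8 + 2\right)^{2} = \left(-6\right)^{2} = 36$)
$10 \left(-135\right) + \left(-39 + B\right) = 10 \left(-135\right) + \left(-39 + 36\right) = -1350 - 3 = -1353$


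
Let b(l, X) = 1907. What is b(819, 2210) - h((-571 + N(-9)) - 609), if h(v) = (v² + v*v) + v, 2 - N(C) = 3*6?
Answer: -2857729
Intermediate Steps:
N(C) = -16 (N(C) = 2 - 3*6 = 2 - 1*18 = 2 - 18 = -16)
h(v) = v + 2*v² (h(v) = (v² + v²) + v = 2*v² + v = v + 2*v²)
b(819, 2210) - h((-571 + N(-9)) - 609) = 1907 - ((-571 - 16) - 609)*(1 + 2*((-571 - 16) - 609)) = 1907 - (-587 - 609)*(1 + 2*(-587 - 609)) = 1907 - (-1196)*(1 + 2*(-1196)) = 1907 - (-1196)*(1 - 2392) = 1907 - (-1196)*(-2391) = 1907 - 1*2859636 = 1907 - 2859636 = -2857729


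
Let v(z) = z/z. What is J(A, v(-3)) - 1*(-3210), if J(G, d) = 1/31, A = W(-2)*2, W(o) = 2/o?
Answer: 99511/31 ≈ 3210.0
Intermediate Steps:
v(z) = 1
A = -2 (A = (2/(-2))*2 = (2*(-½))*2 = -1*2 = -2)
J(G, d) = 1/31
J(A, v(-3)) - 1*(-3210) = 1/31 - 1*(-3210) = 1/31 + 3210 = 99511/31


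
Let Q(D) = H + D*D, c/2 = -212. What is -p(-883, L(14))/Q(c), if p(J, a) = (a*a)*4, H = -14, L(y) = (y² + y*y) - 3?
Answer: -302642/89881 ≈ -3.3671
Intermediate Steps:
L(y) = -3 + 2*y² (L(y) = (y² + y²) - 3 = 2*y² - 3 = -3 + 2*y²)
c = -424 (c = 2*(-212) = -424)
p(J, a) = 4*a² (p(J, a) = a²*4 = 4*a²)
Q(D) = -14 + D² (Q(D) = -14 + D*D = -14 + D²)
-p(-883, L(14))/Q(c) = -4*(-3 + 2*14²)²/(-14 + (-424)²) = -4*(-3 + 2*196)²/(-14 + 179776) = -4*(-3 + 392)²/179762 = -4*389²/179762 = -4*151321/179762 = -605284/179762 = -1*302642/89881 = -302642/89881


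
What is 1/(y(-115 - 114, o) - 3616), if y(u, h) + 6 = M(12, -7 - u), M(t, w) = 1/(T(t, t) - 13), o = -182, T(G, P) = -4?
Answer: -17/61575 ≈ -0.00027609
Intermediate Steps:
M(t, w) = -1/17 (M(t, w) = 1/(-4 - 13) = 1/(-17) = -1/17)
y(u, h) = -103/17 (y(u, h) = -6 - 1/17 = -103/17)
1/(y(-115 - 114, o) - 3616) = 1/(-103/17 - 3616) = 1/(-61575/17) = -17/61575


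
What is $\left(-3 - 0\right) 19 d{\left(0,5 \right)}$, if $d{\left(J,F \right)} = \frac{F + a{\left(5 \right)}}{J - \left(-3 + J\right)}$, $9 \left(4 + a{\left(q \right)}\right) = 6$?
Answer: $- \frac{95}{3} \approx -31.667$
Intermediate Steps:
$a{\left(q \right)} = - \frac{10}{3}$ ($a{\left(q \right)} = -4 + \frac{1}{9} \cdot 6 = -4 + \frac{2}{3} = - \frac{10}{3}$)
$d{\left(J,F \right)} = - \frac{10}{9} + \frac{F}{3}$ ($d{\left(J,F \right)} = \frac{F - \frac{10}{3}}{J - \left(-3 + J\right)} = \frac{- \frac{10}{3} + F}{3} = \left(- \frac{10}{3} + F\right) \frac{1}{3} = - \frac{10}{9} + \frac{F}{3}$)
$\left(-3 - 0\right) 19 d{\left(0,5 \right)} = \left(-3 - 0\right) 19 \left(- \frac{10}{9} + \frac{1}{3} \cdot 5\right) = \left(-3 + 0\right) 19 \left(- \frac{10}{9} + \frac{5}{3}\right) = \left(-3\right) 19 \cdot \frac{5}{9} = \left(-57\right) \frac{5}{9} = - \frac{95}{3}$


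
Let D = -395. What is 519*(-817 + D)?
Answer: -629028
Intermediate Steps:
519*(-817 + D) = 519*(-817 - 395) = 519*(-1212) = -629028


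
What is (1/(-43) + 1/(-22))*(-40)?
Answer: 1300/473 ≈ 2.7484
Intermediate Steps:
(1/(-43) + 1/(-22))*(-40) = (-1/43 - 1/22)*(-40) = -65/946*(-40) = 1300/473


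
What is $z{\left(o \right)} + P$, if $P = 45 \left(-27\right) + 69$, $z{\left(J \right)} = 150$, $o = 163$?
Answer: $-996$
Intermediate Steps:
$P = -1146$ ($P = -1215 + 69 = -1146$)
$z{\left(o \right)} + P = 150 - 1146 = -996$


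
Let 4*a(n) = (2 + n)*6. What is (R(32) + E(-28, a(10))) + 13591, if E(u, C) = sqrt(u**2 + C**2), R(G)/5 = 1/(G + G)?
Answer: 869829/64 + 2*sqrt(277) ≈ 13624.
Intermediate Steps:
R(G) = 5/(2*G) (R(G) = 5/(G + G) = 5/((2*G)) = 5*(1/(2*G)) = 5/(2*G))
a(n) = 3 + 3*n/2 (a(n) = ((2 + n)*6)/4 = (12 + 6*n)/4 = 3 + 3*n/2)
E(u, C) = sqrt(C**2 + u**2)
(R(32) + E(-28, a(10))) + 13591 = ((5/2)/32 + sqrt((3 + (3/2)*10)**2 + (-28)**2)) + 13591 = ((5/2)*(1/32) + sqrt((3 + 15)**2 + 784)) + 13591 = (5/64 + sqrt(18**2 + 784)) + 13591 = (5/64 + sqrt(324 + 784)) + 13591 = (5/64 + sqrt(1108)) + 13591 = (5/64 + 2*sqrt(277)) + 13591 = 869829/64 + 2*sqrt(277)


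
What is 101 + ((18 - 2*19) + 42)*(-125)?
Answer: -2649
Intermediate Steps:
101 + ((18 - 2*19) + 42)*(-125) = 101 + ((18 - 38) + 42)*(-125) = 101 + (-20 + 42)*(-125) = 101 + 22*(-125) = 101 - 2750 = -2649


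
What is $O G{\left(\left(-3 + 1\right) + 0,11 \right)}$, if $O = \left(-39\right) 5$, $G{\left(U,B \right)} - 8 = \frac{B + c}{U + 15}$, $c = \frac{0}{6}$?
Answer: $-1725$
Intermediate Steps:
$c = 0$ ($c = 0 \cdot \frac{1}{6} = 0$)
$G{\left(U,B \right)} = 8 + \frac{B}{15 + U}$ ($G{\left(U,B \right)} = 8 + \frac{B + 0}{U + 15} = 8 + \frac{B}{15 + U}$)
$O = -195$
$O G{\left(\left(-3 + 1\right) + 0,11 \right)} = - 195 \frac{120 + 11 + 8 \left(\left(-3 + 1\right) + 0\right)}{15 + \left(\left(-3 + 1\right) + 0\right)} = - 195 \frac{120 + 11 + 8 \left(-2 + 0\right)}{15 + \left(-2 + 0\right)} = - 195 \frac{120 + 11 + 8 \left(-2\right)}{15 - 2} = - 195 \frac{120 + 11 - 16}{13} = - 195 \cdot \frac{1}{13} \cdot 115 = \left(-195\right) \frac{115}{13} = -1725$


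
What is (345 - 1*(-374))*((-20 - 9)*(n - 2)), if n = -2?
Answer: 83404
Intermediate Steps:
(345 - 1*(-374))*((-20 - 9)*(n - 2)) = (345 - 1*(-374))*((-20 - 9)*(-2 - 2)) = (345 + 374)*(-29*(-4)) = 719*116 = 83404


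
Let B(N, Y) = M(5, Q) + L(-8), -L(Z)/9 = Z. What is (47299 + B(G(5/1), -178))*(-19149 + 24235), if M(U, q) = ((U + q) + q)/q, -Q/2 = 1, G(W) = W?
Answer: 240926363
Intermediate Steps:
L(Z) = -9*Z
Q = -2 (Q = -2*1 = -2)
M(U, q) = (U + 2*q)/q
B(N, Y) = 143/2 (B(N, Y) = (2 + 5/(-2)) - 9*(-8) = (2 + 5*(-½)) + 72 = (2 - 5/2) + 72 = -½ + 72 = 143/2)
(47299 + B(G(5/1), -178))*(-19149 + 24235) = (47299 + 143/2)*(-19149 + 24235) = (94741/2)*5086 = 240926363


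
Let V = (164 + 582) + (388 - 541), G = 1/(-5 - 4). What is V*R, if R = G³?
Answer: -593/729 ≈ -0.81344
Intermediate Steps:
G = -⅑ (G = 1/(-9) = -⅑ ≈ -0.11111)
R = -1/729 (R = (-⅑)³ = -1/729 ≈ -0.0013717)
V = 593 (V = 746 - 153 = 593)
V*R = 593*(-1/729) = -593/729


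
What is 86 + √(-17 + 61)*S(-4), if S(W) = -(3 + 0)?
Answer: 86 - 6*√11 ≈ 66.100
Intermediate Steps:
S(W) = -3 (S(W) = -1*3 = -3)
86 + √(-17 + 61)*S(-4) = 86 + √(-17 + 61)*(-3) = 86 + √44*(-3) = 86 + (2*√11)*(-3) = 86 - 6*√11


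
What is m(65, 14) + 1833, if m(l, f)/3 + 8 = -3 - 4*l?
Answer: 1020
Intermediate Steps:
m(l, f) = -33 - 12*l (m(l, f) = -24 + 3*(-3 - 4*l) = -24 + (-9 - 12*l) = -33 - 12*l)
m(65, 14) + 1833 = (-33 - 12*65) + 1833 = (-33 - 780) + 1833 = -813 + 1833 = 1020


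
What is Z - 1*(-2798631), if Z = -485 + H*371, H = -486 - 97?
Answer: 2581853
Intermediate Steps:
H = -583
Z = -216778 (Z = -485 - 583*371 = -485 - 216293 = -216778)
Z - 1*(-2798631) = -216778 - 1*(-2798631) = -216778 + 2798631 = 2581853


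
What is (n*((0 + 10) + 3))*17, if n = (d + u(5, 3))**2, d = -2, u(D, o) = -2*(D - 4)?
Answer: 3536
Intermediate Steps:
u(D, o) = 8 - 2*D (u(D, o) = -2*(-4 + D) = 8 - 2*D)
n = 16 (n = (-2 + (8 - 2*5))**2 = (-2 + (8 - 10))**2 = (-2 - 2)**2 = (-4)**2 = 16)
(n*((0 + 10) + 3))*17 = (16*((0 + 10) + 3))*17 = (16*(10 + 3))*17 = (16*13)*17 = 208*17 = 3536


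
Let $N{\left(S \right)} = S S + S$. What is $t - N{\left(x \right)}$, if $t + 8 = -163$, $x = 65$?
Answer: $-4461$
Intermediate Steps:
$t = -171$ ($t = -8 - 163 = -171$)
$N{\left(S \right)} = S + S^{2}$ ($N{\left(S \right)} = S^{2} + S = S + S^{2}$)
$t - N{\left(x \right)} = -171 - 65 \left(1 + 65\right) = -171 - 65 \cdot 66 = -171 - 4290 = -4461$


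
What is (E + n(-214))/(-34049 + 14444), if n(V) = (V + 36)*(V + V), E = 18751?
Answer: -6329/1307 ≈ -4.8424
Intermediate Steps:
n(V) = 2*V*(36 + V) (n(V) = (36 + V)*(2*V) = 2*V*(36 + V))
(E + n(-214))/(-34049 + 14444) = (18751 + 2*(-214)*(36 - 214))/(-34049 + 14444) = (18751 + 2*(-214)*(-178))/(-19605) = (18751 + 76184)*(-1/19605) = 94935*(-1/19605) = -6329/1307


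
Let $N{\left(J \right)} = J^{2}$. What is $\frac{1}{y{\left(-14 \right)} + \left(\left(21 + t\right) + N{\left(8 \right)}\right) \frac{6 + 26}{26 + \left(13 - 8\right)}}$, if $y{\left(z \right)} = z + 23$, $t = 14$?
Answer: $\frac{31}{3447} \approx 0.0089933$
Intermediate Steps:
$y{\left(z \right)} = 23 + z$
$\frac{1}{y{\left(-14 \right)} + \left(\left(21 + t\right) + N{\left(8 \right)}\right) \frac{6 + 26}{26 + \left(13 - 8\right)}} = \frac{1}{\left(23 - 14\right) + \left(\left(21 + 14\right) + 8^{2}\right) \frac{6 + 26}{26 + \left(13 - 8\right)}} = \frac{1}{9 + \left(35 + 64\right) \frac{32}{26 + \left(13 - 8\right)}} = \frac{1}{9 + 99 \frac{32}{26 + 5}} = \frac{1}{9 + 99 \cdot \frac{32}{31}} = \frac{1}{9 + \frac{3168}{31}} = \frac{1}{\frac{3447}{31}} = \frac{31}{3447}$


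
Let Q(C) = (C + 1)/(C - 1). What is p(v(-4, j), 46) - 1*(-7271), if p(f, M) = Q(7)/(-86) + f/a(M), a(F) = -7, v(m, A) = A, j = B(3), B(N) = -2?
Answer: 6565957/903 ≈ 7271.3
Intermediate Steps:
j = -2
Q(C) = (1 + C)/(-1 + C)
p(f, M) = -2/129 - f/7 (p(f, M) = ((1 + 7)/(-1 + 7))/(-86) + f/(-7) = (8/6)*(-1/86) + f*(-⅐) = ((⅙)*8)*(-1/86) - f/7 = (4/3)*(-1/86) - f/7 = -2/129 - f/7)
p(v(-4, j), 46) - 1*(-7271) = (-2/129 - ⅐*(-2)) - 1*(-7271) = (-2/129 + 2/7) + 7271 = 244/903 + 7271 = 6565957/903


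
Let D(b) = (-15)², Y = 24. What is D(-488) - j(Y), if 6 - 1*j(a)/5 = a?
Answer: 315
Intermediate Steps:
D(b) = 225
j(a) = 30 - 5*a
D(-488) - j(Y) = 225 - (30 - 5*24) = 225 - (30 - 120) = 225 - 1*(-90) = 225 + 90 = 315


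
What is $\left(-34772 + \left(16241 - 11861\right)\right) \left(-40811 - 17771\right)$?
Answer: $1780424144$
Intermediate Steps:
$\left(-34772 + \left(16241 - 11861\right)\right) \left(-40811 - 17771\right) = \left(-34772 + 4380\right) \left(-58582\right) = \left(-30392\right) \left(-58582\right) = 1780424144$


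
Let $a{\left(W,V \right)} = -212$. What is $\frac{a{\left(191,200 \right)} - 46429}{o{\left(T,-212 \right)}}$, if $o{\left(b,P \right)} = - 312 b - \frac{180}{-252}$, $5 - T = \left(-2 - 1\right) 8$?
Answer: $\frac{326487}{63331} \approx 5.1553$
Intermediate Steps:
$T = 29$ ($T = 5 - \left(-2 - 1\right) 8 = 5 - \left(-3\right) 8 = 5 - -24 = 5 + 24 = 29$)
$o{\left(b,P \right)} = \frac{5}{7} - 312 b$ ($o{\left(b,P \right)} = - 312 b - - \frac{5}{7} = - 312 b + \frac{5}{7} = \frac{5}{7} - 312 b$)
$\frac{a{\left(191,200 \right)} - 46429}{o{\left(T,-212 \right)}} = \frac{-212 - 46429}{\frac{5}{7} - 9048} = - \frac{46641}{- \frac{63331}{7}} = \left(-46641\right) \left(- \frac{7}{63331}\right) = \frac{326487}{63331}$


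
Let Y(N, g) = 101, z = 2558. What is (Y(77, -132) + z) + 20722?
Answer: 23381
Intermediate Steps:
(Y(77, -132) + z) + 20722 = (101 + 2558) + 20722 = 2659 + 20722 = 23381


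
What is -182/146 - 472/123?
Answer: -45649/8979 ≈ -5.0840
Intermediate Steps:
-182/146 - 472/123 = -182*1/146 - 472*1/123 = -91/73 - 472/123 = -45649/8979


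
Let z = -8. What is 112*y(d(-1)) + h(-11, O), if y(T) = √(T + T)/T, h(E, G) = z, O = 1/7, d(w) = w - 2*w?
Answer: -8 + 112*√2 ≈ 150.39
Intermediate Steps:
d(w) = -w
O = ⅐ ≈ 0.14286
h(E, G) = -8
y(T) = √2/√T (y(T) = √(2*T)/T = (√2*√T)/T = √2/√T)
112*y(d(-1)) + h(-11, O) = 112*(√2/√(-1*(-1))) - 8 = 112*(√2/√1) - 8 = 112*(√2*1) - 8 = 112*√2 - 8 = -8 + 112*√2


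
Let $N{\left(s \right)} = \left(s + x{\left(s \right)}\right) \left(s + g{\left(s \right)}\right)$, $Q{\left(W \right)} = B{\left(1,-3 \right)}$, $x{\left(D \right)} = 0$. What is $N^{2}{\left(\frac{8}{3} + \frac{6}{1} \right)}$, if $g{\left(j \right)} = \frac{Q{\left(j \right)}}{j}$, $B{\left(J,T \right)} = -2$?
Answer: $\frac{432964}{81} \approx 5345.2$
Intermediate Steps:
$Q{\left(W \right)} = -2$
$g{\left(j \right)} = - \frac{2}{j}$
$N{\left(s \right)} = s \left(s - \frac{2}{s}\right)$ ($N{\left(s \right)} = \left(s + 0\right) \left(s - \frac{2}{s}\right) = s \left(s - \frac{2}{s}\right)$)
$N^{2}{\left(\frac{8}{3} + \frac{6}{1} \right)} = \left(-2 + \left(\frac{8}{3} + \frac{6}{1}\right)^{2}\right)^{2} = \left(-2 + \left(8 \cdot \frac{1}{3} + 6 \cdot 1\right)^{2}\right)^{2} = \left(-2 + \left(\frac{8}{3} + 6\right)^{2}\right)^{2} = \left(-2 + \left(\frac{26}{3}\right)^{2}\right)^{2} = \left(-2 + \frac{676}{9}\right)^{2} = \left(\frac{658}{9}\right)^{2} = \frac{432964}{81}$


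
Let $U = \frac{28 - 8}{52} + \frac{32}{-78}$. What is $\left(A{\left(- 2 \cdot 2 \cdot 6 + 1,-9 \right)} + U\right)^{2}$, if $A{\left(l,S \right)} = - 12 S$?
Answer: $\frac{17732521}{1521} \approx 11658.0$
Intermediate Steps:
$U = - \frac{1}{39}$ ($U = 20 \cdot \frac{1}{52} + 32 \left(- \frac{1}{78}\right) = \frac{5}{13} - \frac{16}{39} = - \frac{1}{39} \approx -0.025641$)
$\left(A{\left(- 2 \cdot 2 \cdot 6 + 1,-9 \right)} + U\right)^{2} = \left(\left(-12\right) \left(-9\right) - \frac{1}{39}\right)^{2} = \left(108 - \frac{1}{39}\right)^{2} = \left(\frac{4211}{39}\right)^{2} = \frac{17732521}{1521}$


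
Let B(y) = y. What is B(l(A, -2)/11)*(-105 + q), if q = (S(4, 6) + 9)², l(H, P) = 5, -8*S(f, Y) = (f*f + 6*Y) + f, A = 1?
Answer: -505/11 ≈ -45.909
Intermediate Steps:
S(f, Y) = -3*Y/4 - f/8 - f²/8 (S(f, Y) = -((f*f + 6*Y) + f)/8 = -((f² + 6*Y) + f)/8 = -(f + f² + 6*Y)/8 = -3*Y/4 - f/8 - f²/8)
q = 4 (q = ((-¾*6 - ⅛*4 - ⅛*4²) + 9)² = ((-9/2 - ½ - ⅛*16) + 9)² = ((-9/2 - ½ - 2) + 9)² = (-7 + 9)² = 2² = 4)
B(l(A, -2)/11)*(-105 + q) = (5/11)*(-105 + 4) = (5*(1/11))*(-101) = (5/11)*(-101) = -505/11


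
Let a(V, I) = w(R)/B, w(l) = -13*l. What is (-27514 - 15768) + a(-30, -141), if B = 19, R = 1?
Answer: -822371/19 ≈ -43283.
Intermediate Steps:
a(V, I) = -13/19 (a(V, I) = -13*1/19 = -13/19)
(-27514 - 15768) + a(-30, -141) = (-27514 - 15768) - 13/19 = -43282 - 13/19 = -822371/19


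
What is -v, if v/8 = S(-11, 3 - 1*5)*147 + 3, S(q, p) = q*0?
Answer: -24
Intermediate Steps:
S(q, p) = 0
v = 24 (v = 8*(0*147 + 3) = 8*(0 + 3) = 8*3 = 24)
-v = -1*24 = -24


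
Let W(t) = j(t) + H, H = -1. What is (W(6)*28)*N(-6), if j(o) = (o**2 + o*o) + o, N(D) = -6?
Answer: -12936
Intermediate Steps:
j(o) = o + 2*o**2 (j(o) = (o**2 + o**2) + o = 2*o**2 + o = o + 2*o**2)
W(t) = -1 + t*(1 + 2*t) (W(t) = t*(1 + 2*t) - 1 = -1 + t*(1 + 2*t))
(W(6)*28)*N(-6) = ((-1 + 6*(1 + 2*6))*28)*(-6) = ((-1 + 6*(1 + 12))*28)*(-6) = ((-1 + 6*13)*28)*(-6) = ((-1 + 78)*28)*(-6) = (77*28)*(-6) = 2156*(-6) = -12936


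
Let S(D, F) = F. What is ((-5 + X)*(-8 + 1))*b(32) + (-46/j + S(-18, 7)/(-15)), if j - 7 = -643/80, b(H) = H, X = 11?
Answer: -1618661/1245 ≈ -1300.1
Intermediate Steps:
j = -83/80 (j = 7 - 643/80 = -83/80 ≈ -1.0375)
((-5 + X)*(-8 + 1))*b(32) + (-46/j + S(-18, 7)/(-15)) = ((-5 + 11)*(-8 + 1))*32 + (-46/(-83/80) + 7/(-15)) = (6*(-7))*32 + (-46*(-80/83) + 7*(-1/15)) = -42*32 + (3680/83 - 7/15) = -1344 + 54619/1245 = -1618661/1245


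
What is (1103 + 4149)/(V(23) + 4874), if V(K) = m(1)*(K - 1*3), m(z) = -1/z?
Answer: 2626/2427 ≈ 1.0820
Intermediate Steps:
V(K) = 3 - K (V(K) = (-1/1)*(K - 1*3) = (-1*1)*(K - 3) = -(-3 + K) = 3 - K)
(1103 + 4149)/(V(23) + 4874) = (1103 + 4149)/((3 - 1*23) + 4874) = 5252/((3 - 23) + 4874) = 5252/(-20 + 4874) = 5252/4854 = 5252*(1/4854) = 2626/2427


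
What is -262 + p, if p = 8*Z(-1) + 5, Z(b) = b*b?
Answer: -249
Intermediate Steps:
Z(b) = b**2
p = 13 (p = 8*(-1)**2 + 5 = 8*1 + 5 = 8 + 5 = 13)
-262 + p = -262 + 13 = -249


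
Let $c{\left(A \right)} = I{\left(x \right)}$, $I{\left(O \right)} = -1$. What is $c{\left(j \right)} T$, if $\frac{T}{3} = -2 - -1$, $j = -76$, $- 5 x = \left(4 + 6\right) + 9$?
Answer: $3$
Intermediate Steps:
$x = - \frac{19}{5}$ ($x = - \frac{\left(4 + 6\right) + 9}{5} = - \frac{10 + 9}{5} = \left(- \frac{1}{5}\right) 19 = - \frac{19}{5} \approx -3.8$)
$c{\left(A \right)} = -1$
$T = -3$ ($T = 3 \left(-2 - -1\right) = 3 \left(-2 + 1\right) = 3 \left(-1\right) = -3$)
$c{\left(j \right)} T = \left(-1\right) \left(-3\right) = 3$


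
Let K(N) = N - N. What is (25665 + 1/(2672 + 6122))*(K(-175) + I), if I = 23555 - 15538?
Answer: 1809420954187/8794 ≈ 2.0576e+8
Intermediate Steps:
K(N) = 0
I = 8017
(25665 + 1/(2672 + 6122))*(K(-175) + I) = (25665 + 1/(2672 + 6122))*(0 + 8017) = (25665 + 1/8794)*8017 = (225698011/8794)*8017 = 1809420954187/8794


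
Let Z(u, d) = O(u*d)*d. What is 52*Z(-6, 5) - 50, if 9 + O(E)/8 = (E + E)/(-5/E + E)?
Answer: -2611030/179 ≈ -14587.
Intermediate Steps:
O(E) = -72 + 16*E/(E - 5/E) (O(E) = -72 + 8*((E + E)/(-5/E + E)) = -72 + 8*((2*E)/(E - 5/E)) = -72 + 8*(2*E/(E - 5/E)) = -72 + 16*E/(E - 5/E))
Z(u, d) = 8*d*(45 - 7*d²*u²)/(-5 + d²*u²) (Z(u, d) = (8*(45 - 7*d²*u²)/(-5 + (u*d)²))*d = (8*(45 - 7*d²*u²)/(-5 + (d*u)²))*d = (8*(45 - 7*d²*u²)/(-5 + d²*u²))*d = 8*d*(45 - 7*d²*u²)/(-5 + d²*u²))
52*Z(-6, 5) - 50 = 52*((360*5 - 56*5³*(-6)²)/(-5 + 5²*(-6)²)) - 50 = 52*((1800 - 56*125*36)/(-5 + 25*36)) - 50 = 52*((1800 - 252000)/(-5 + 900)) - 50 = 52*(-250200/895) - 50 = 52*((1/895)*(-250200)) - 50 = 52*(-50040/179) - 50 = -2602080/179 - 50 = -2611030/179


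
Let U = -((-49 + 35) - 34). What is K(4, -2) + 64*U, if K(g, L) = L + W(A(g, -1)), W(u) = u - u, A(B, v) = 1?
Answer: 3070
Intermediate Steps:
W(u) = 0
K(g, L) = L (K(g, L) = L + 0 = L)
U = 48 (U = -(-14 - 34) = -1*(-48) = 48)
K(4, -2) + 64*U = -2 + 64*48 = -2 + 3072 = 3070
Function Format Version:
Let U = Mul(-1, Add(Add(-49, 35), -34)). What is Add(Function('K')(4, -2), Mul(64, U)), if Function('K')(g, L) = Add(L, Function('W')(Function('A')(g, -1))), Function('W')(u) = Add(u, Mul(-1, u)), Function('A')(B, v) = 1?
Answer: 3070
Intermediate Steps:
Function('W')(u) = 0
Function('K')(g, L) = L (Function('K')(g, L) = Add(L, 0) = L)
U = 48 (U = Mul(-1, Add(-14, -34)) = Mul(-1, -48) = 48)
Add(Function('K')(4, -2), Mul(64, U)) = Add(-2, Mul(64, 48)) = Add(-2, 3072) = 3070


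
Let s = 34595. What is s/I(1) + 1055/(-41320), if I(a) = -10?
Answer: -28589519/8264 ≈ -3459.5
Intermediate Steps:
s/I(1) + 1055/(-41320) = 34595/(-10) + 1055/(-41320) = 34595*(-⅒) + 1055*(-1/41320) = -6919/2 - 211/8264 = -28589519/8264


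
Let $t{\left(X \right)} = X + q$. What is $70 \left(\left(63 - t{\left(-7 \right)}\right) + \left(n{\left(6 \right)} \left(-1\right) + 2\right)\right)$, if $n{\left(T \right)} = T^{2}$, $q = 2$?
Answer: $2380$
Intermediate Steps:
$t{\left(X \right)} = 2 + X$ ($t{\left(X \right)} = X + 2 = 2 + X$)
$70 \left(\left(63 - t{\left(-7 \right)}\right) + \left(n{\left(6 \right)} \left(-1\right) + 2\right)\right) = 70 \left(\left(63 - \left(2 - 7\right)\right) + \left(6^{2} \left(-1\right) + 2\right)\right) = 70 \left(\left(63 - -5\right) + \left(36 \left(-1\right) + 2\right)\right) = 70 \left(\left(63 + 5\right) + \left(-36 + 2\right)\right) = 70 \left(68 - 34\right) = 70 \cdot 34 = 2380$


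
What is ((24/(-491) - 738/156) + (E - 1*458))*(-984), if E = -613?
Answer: 6756834276/6383 ≈ 1.0586e+6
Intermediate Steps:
((24/(-491) - 738/156) + (E - 1*458))*(-984) = ((24/(-491) - 738/156) + (-613 - 1*458))*(-984) = ((24*(-1/491) - 738*1/156) + (-613 - 458))*(-984) = ((-24/491 - 123/26) - 1071)*(-984) = (-61017/12766 - 1071)*(-984) = -13733403/12766*(-984) = 6756834276/6383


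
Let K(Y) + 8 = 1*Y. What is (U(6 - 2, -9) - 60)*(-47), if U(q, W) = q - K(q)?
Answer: 2444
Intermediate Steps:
K(Y) = -8 + Y (K(Y) = -8 + 1*Y = -8 + Y)
U(q, W) = 8 (U(q, W) = q - (-8 + q) = q + (8 - q) = 8)
(U(6 - 2, -9) - 60)*(-47) = (8 - 60)*(-47) = -52*(-47) = 2444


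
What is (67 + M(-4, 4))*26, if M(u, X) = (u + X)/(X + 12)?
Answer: 1742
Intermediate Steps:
M(u, X) = (X + u)/(12 + X)
(67 + M(-4, 4))*26 = (67 + (4 - 4)/(12 + 4))*26 = (67 + 0/16)*26 = (67 + (1/16)*0)*26 = (67 + 0)*26 = 67*26 = 1742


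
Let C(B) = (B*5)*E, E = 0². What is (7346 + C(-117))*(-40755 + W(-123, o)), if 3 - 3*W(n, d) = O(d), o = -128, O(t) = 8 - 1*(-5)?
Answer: -898232150/3 ≈ -2.9941e+8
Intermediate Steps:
O(t) = 13 (O(t) = 8 + 5 = 13)
W(n, d) = -10/3 (W(n, d) = 1 - ⅓*13 = 1 - 13/3 = -10/3)
E = 0
C(B) = 0 (C(B) = (B*5)*0 = (5*B)*0 = 0)
(7346 + C(-117))*(-40755 + W(-123, o)) = (7346 + 0)*(-40755 - 10/3) = 7346*(-122275/3) = -898232150/3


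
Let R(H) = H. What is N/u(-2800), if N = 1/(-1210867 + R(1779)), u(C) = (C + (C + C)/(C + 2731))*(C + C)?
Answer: -69/1270219489280000 ≈ -5.4321e-14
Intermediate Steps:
u(C) = 2*C*(C + 2*C/(2731 + C)) (u(C) = (C + (2*C)/(2731 + C))*(2*C) = (C + 2*C/(2731 + C))*(2*C) = 2*C*(C + 2*C/(2731 + C)))
N = -1/1209088 (N = 1/(-1210867 + 1779) = 1/(-1209088) = -1/1209088 ≈ -8.2707e-7)
N/u(-2800) = -(2731 - 2800)/(15680000*(2733 - 2800))/1209088 = -1/(1209088*(2*7840000*(-67)/(-69))) = -1/(1209088*(2*7840000*(-1/69)*(-67))) = -1/(1209088*1050560000/69) = -1/1209088*69/1050560000 = -69/1270219489280000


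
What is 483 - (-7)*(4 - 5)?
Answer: 476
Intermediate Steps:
483 - (-7)*(4 - 5) = 483 - (-7)*(-1) = 483 - 1*7 = 483 - 7 = 476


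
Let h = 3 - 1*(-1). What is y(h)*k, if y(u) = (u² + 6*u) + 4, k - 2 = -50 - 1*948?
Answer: -43824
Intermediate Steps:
k = -996 (k = 2 + (-50 - 1*948) = 2 + (-50 - 948) = 2 - 998 = -996)
h = 4 (h = 3 + 1 = 4)
y(u) = 4 + u² + 6*u
y(h)*k = (4 + 4² + 6*4)*(-996) = (4 + 16 + 24)*(-996) = 44*(-996) = -43824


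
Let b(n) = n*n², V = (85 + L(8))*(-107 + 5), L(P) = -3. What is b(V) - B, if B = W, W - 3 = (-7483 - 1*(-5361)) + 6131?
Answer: -585116136556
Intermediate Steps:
V = -8364 (V = (85 - 3)*(-107 + 5) = 82*(-102) = -8364)
b(n) = n³
W = 4012 (W = 3 + ((-7483 - 1*(-5361)) + 6131) = 3 + ((-7483 + 5361) + 6131) = 3 + (-2122 + 6131) = 3 + 4009 = 4012)
B = 4012
b(V) - B = (-8364)³ - 1*4012 = -585116132544 - 4012 = -585116136556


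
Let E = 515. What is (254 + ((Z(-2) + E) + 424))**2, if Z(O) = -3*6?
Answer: 1380625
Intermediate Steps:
Z(O) = -18
(254 + ((Z(-2) + E) + 424))**2 = (254 + ((-18 + 515) + 424))**2 = (254 + (497 + 424))**2 = (254 + 921)**2 = 1175**2 = 1380625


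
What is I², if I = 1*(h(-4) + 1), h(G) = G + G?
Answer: 49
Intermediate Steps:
h(G) = 2*G
I = -7 (I = 1*(2*(-4) + 1) = 1*(-8 + 1) = 1*(-7) = -7)
I² = (-7)² = 49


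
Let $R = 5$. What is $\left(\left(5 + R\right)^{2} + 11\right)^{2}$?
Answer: $12321$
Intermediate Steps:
$\left(\left(5 + R\right)^{2} + 11\right)^{2} = \left(\left(5 + 5\right)^{2} + 11\right)^{2} = \left(10^{2} + 11\right)^{2} = \left(100 + 11\right)^{2} = 111^{2} = 12321$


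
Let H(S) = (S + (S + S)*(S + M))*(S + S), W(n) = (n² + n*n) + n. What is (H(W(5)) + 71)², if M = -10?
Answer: 303183485641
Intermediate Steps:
W(n) = n + 2*n² (W(n) = (n² + n²) + n = 2*n² + n = n + 2*n²)
H(S) = 2*S*(S + 2*S*(-10 + S)) (H(S) = (S + (S + S)*(S - 10))*(S + S) = (S + (2*S)*(-10 + S))*(2*S) = (S + 2*S*(-10 + S))*(2*S) = 2*S*(S + 2*S*(-10 + S)))
(H(W(5)) + 71)² = ((5*(1 + 2*5))²*(-38 + 4*(5*(1 + 2*5))) + 71)² = ((5*(1 + 10))²*(-38 + 4*(5*(1 + 10))) + 71)² = ((5*11)²*(-38 + 4*(5*11)) + 71)² = (55²*(-38 + 4*55) + 71)² = (3025*(-38 + 220) + 71)² = (3025*182 + 71)² = (550550 + 71)² = 550621² = 303183485641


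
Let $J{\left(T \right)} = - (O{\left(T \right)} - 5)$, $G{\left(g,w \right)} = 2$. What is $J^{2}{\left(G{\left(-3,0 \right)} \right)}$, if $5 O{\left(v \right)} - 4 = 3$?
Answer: $\frac{324}{25} \approx 12.96$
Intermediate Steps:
$O{\left(v \right)} = \frac{7}{5}$ ($O{\left(v \right)} = \frac{4}{5} + \frac{1}{5} \cdot 3 = \frac{4}{5} + \frac{3}{5} = \frac{7}{5}$)
$J{\left(T \right)} = \frac{18}{5}$ ($J{\left(T \right)} = - (\frac{7}{5} - 5) = \left(-1\right) \left(- \frac{18}{5}\right) = \frac{18}{5}$)
$J^{2}{\left(G{\left(-3,0 \right)} \right)} = \left(\frac{18}{5}\right)^{2} = \frac{324}{25}$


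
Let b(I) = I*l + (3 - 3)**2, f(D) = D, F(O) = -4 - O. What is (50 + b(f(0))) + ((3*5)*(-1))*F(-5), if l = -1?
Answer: 35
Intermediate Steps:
b(I) = -I (b(I) = I*(-1) + (3 - 3)**2 = -I + 0**2 = -I + 0 = -I)
(50 + b(f(0))) + ((3*5)*(-1))*F(-5) = (50 - 1*0) + ((3*5)*(-1))*(-4 - 1*(-5)) = (50 + 0) + (15*(-1))*(-4 + 5) = 50 - 15*1 = 50 - 15 = 35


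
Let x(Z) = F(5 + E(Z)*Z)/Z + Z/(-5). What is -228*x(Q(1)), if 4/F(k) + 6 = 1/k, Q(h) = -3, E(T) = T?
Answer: -78052/415 ≈ -188.08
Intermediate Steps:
F(k) = 4/(-6 + 1/k)
x(Z) = -Z/5 - 4*(5 + Z**2)/(Z*(29 + 6*Z**2)) (x(Z) = (-4*(5 + Z*Z)/(-1 + 6*(5 + Z*Z)))/Z + Z/(-5) = (-4*(5 + Z**2)/(-1 + 6*(5 + Z**2)))/Z + Z*(-1/5) = (-4*(5 + Z**2)/(-1 + (30 + 6*Z**2)))/Z - Z/5 = (-4*(5 + Z**2)/(29 + 6*Z**2))/Z - Z/5 = -4*(5 + Z**2)/(Z*(29 + 6*Z**2)) - Z/5 = -Z/5 - 4*(5 + Z**2)/(Z*(29 + 6*Z**2)))
-228*x(Q(1)) = -228*(-100 - 49*(-3)**2 - 6*(-3)**4)/(30*(-3)**3 + 145*(-3)) = -228*(-100 - 49*9 - 6*81)/(30*(-27) - 435) = -228*(-100 - 441 - 486)/(-810 - 435) = -228*(-1027)/(-1245) = -(-76)*(-1027)/415 = -228*1027/1245 = -78052/415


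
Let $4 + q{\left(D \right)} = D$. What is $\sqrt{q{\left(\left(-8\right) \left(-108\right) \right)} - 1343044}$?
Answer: $2 i \sqrt{335546} \approx 1158.5 i$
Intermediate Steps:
$q{\left(D \right)} = -4 + D$
$\sqrt{q{\left(\left(-8\right) \left(-108\right) \right)} - 1343044} = \sqrt{\left(-4 - -864\right) - 1343044} = \sqrt{\left(-4 + 864\right) - 1343044} = \sqrt{860 - 1343044} = \sqrt{-1342184} = 2 i \sqrt{335546}$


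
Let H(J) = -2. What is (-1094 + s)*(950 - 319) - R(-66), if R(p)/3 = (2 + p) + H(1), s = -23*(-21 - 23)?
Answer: -51544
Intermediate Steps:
s = 1012 (s = -23*(-44) = 1012)
R(p) = 3*p (R(p) = 3*((2 + p) - 2) = 3*p)
(-1094 + s)*(950 - 319) - R(-66) = (-1094 + 1012)*(950 - 319) - 3*(-66) = -82*631 - 1*(-198) = -51742 + 198 = -51544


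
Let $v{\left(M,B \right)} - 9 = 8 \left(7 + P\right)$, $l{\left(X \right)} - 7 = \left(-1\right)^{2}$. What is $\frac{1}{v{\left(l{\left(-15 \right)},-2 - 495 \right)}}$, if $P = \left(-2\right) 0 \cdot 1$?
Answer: $\frac{1}{65} \approx 0.015385$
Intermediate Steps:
$P = 0$ ($P = 0 \cdot 1 = 0$)
$l{\left(X \right)} = 8$ ($l{\left(X \right)} = 7 + \left(-1\right)^{2} = 7 + 1 = 8$)
$v{\left(M,B \right)} = 65$ ($v{\left(M,B \right)} = 9 + 8 \left(7 + 0\right) = 9 + 8 \cdot 7 = 9 + 56 = 65$)
$\frac{1}{v{\left(l{\left(-15 \right)},-2 - 495 \right)}} = \frac{1}{65}$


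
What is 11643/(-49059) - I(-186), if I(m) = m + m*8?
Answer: 27371041/16353 ≈ 1673.8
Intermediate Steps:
I(m) = 9*m (I(m) = m + 8*m = 9*m)
11643/(-49059) - I(-186) = 11643/(-49059) - 9*(-186) = 11643*(-1/49059) - 1*(-1674) = -3881/16353 + 1674 = 27371041/16353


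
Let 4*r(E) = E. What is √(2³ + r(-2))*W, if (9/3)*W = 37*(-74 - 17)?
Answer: -3367*√30/6 ≈ -3073.6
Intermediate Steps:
r(E) = E/4
W = -3367/3 (W = (37*(-74 - 17))/3 = (37*(-91))/3 = (⅓)*(-3367) = -3367/3 ≈ -1122.3)
√(2³ + r(-2))*W = √(2³ + (¼)*(-2))*(-3367/3) = √(8 - ½)*(-3367/3) = √(15/2)*(-3367/3) = (√30/2)*(-3367/3) = -3367*√30/6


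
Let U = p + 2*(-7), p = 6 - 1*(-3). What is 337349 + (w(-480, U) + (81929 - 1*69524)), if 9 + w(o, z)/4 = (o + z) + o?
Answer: 345858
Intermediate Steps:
p = 9 (p = 6 + 3 = 9)
U = -5 (U = 9 + 2*(-7) = 9 - 14 = -5)
w(o, z) = -36 + 4*z + 8*o (w(o, z) = -36 + 4*((o + z) + o) = -36 + 4*(z + 2*o) = -36 + (4*z + 8*o) = -36 + 4*z + 8*o)
337349 + (w(-480, U) + (81929 - 1*69524)) = 337349 + ((-36 + 4*(-5) + 8*(-480)) + (81929 - 1*69524)) = 337349 + ((-36 - 20 - 3840) + (81929 - 69524)) = 337349 + (-3896 + 12405) = 337349 + 8509 = 345858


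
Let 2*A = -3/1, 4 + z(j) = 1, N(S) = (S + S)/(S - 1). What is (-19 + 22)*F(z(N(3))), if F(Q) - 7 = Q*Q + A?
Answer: 87/2 ≈ 43.500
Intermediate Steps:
N(S) = 2*S/(-1 + S) (N(S) = (2*S)/(-1 + S) = 2*S/(-1 + S))
z(j) = -3 (z(j) = -4 + 1 = -3)
A = -3/2 (A = (-3/1)/2 = (-3*1)/2 = (1/2)*(-3) = -3/2 ≈ -1.5000)
F(Q) = 11/2 + Q**2 (F(Q) = 7 + (Q*Q - 3/2) = 7 + (Q**2 - 3/2) = 7 + (-3/2 + Q**2) = 11/2 + Q**2)
(-19 + 22)*F(z(N(3))) = (-19 + 22)*(11/2 + (-3)**2) = 3*(11/2 + 9) = 3*(29/2) = 87/2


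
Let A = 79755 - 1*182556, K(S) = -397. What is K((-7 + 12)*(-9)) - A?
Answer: 102404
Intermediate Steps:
A = -102801 (A = 79755 - 182556 = -102801)
K((-7 + 12)*(-9)) - A = -397 - 1*(-102801) = -397 + 102801 = 102404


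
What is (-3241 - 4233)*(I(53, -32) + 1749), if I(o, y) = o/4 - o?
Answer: -25549869/2 ≈ -1.2775e+7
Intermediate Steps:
I(o, y) = -3*o/4 (I(o, y) = o*(¼) - o = o/4 - o = -3*o/4)
(-3241 - 4233)*(I(53, -32) + 1749) = (-3241 - 4233)*(-¾*53 + 1749) = -7474*(-159/4 + 1749) = -7474*6837/4 = -25549869/2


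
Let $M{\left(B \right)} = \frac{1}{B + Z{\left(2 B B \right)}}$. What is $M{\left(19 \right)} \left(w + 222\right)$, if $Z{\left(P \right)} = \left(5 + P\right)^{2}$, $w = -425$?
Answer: $- \frac{203}{528548} \approx -0.00038407$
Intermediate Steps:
$M{\left(B \right)} = \frac{1}{B + \left(5 + 2 B^{2}\right)^{2}}$ ($M{\left(B \right)} = \frac{1}{B + \left(5 + 2 B B\right)^{2}} = \frac{1}{B + \left(5 + 2 B^{2}\right)^{2}}$)
$M{\left(19 \right)} \left(w + 222\right) = \frac{-425 + 222}{19 + \left(5 + 2 \cdot 19^{2}\right)^{2}} = \frac{1}{19 + \left(5 + 2 \cdot 361\right)^{2}} \left(-203\right) = \frac{1}{19 + \left(5 + 722\right)^{2}} \left(-203\right) = \frac{1}{19 + 727^{2}} \left(-203\right) = \frac{1}{19 + 528529} \left(-203\right) = \frac{1}{528548} \left(-203\right) = - \frac{203}{528548}$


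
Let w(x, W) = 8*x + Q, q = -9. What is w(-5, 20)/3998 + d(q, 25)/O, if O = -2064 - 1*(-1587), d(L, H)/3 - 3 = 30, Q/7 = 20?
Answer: -19339/105947 ≈ -0.18253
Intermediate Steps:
Q = 140 (Q = 7*20 = 140)
d(L, H) = 99 (d(L, H) = 9 + 3*30 = 9 + 90 = 99)
O = -477 (O = -2064 + 1587 = -477)
w(x, W) = 140 + 8*x (w(x, W) = 8*x + 140 = 140 + 8*x)
w(-5, 20)/3998 + d(q, 25)/O = (140 + 8*(-5))/3998 + 99/(-477) = (140 - 40)*(1/3998) + 99*(-1/477) = 100*(1/3998) - 11/53 = 50/1999 - 11/53 = -19339/105947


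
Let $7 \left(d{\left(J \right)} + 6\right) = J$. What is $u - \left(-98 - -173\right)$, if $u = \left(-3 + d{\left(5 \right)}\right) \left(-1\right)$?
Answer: $- \frac{467}{7} \approx -66.714$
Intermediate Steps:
$d{\left(J \right)} = -6 + \frac{J}{7}$
$u = \frac{58}{7}$ ($u = \left(-3 + \left(-6 + \frac{1}{7} \cdot 5\right)\right) \left(-1\right) = \left(-3 + \left(-6 + \frac{5}{7}\right)\right) \left(-1\right) = \left(-3 - \frac{37}{7}\right) \left(-1\right) = \left(- \frac{58}{7}\right) \left(-1\right) = \frac{58}{7} \approx 8.2857$)
$u - \left(-98 - -173\right) = \frac{58}{7} - \left(-98 - -173\right) = \frac{58}{7} - \left(-98 + 173\right) = \frac{58}{7} - 75 = - \frac{467}{7}$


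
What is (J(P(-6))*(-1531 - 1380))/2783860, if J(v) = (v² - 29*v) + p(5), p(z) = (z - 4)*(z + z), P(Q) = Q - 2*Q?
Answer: 93152/695965 ≈ 0.13385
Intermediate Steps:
P(Q) = -Q
p(z) = 2*z*(-4 + z) (p(z) = (-4 + z)*(2*z) = 2*z*(-4 + z))
J(v) = 10 + v² - 29*v (J(v) = (v² - 29*v) + 2*5*(-4 + 5) = (v² - 29*v) + 2*5*1 = (v² - 29*v) + 10 = 10 + v² - 29*v)
(J(P(-6))*(-1531 - 1380))/2783860 = ((10 + (-1*(-6))² - (-29)*(-6))*(-1531 - 1380))/2783860 = ((10 + 6² - 29*6)*(-2911))*(1/2783860) = ((10 + 36 - 174)*(-2911))*(1/2783860) = -128*(-2911)*(1/2783860) = 372608*(1/2783860) = 93152/695965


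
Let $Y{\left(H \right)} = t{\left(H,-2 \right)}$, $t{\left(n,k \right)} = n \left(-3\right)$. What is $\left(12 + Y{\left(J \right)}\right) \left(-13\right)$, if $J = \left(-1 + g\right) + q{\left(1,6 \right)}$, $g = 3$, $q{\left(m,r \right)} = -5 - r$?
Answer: $-507$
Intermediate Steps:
$t{\left(n,k \right)} = - 3 n$
$J = -9$ ($J = \left(-1 + 3\right) - 11 = 2 - 11 = -9$)
$Y{\left(H \right)} = - 3 H$
$\left(12 + Y{\left(J \right)}\right) \left(-13\right) = \left(12 - -27\right) \left(-13\right) = \left(12 + 27\right) \left(-13\right) = 39 \left(-13\right) = -507$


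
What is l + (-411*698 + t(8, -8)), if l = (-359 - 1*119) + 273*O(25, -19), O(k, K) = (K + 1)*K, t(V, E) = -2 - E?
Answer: -193984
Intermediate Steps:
O(k, K) = K*(1 + K) (O(k, K) = (1 + K)*K = K*(1 + K))
l = 92888 (l = (-359 - 1*119) + 273*(-19*(1 - 19)) = (-359 - 119) + 273*(-19*(-18)) = -478 + 273*342 = -478 + 93366 = 92888)
l + (-411*698 + t(8, -8)) = 92888 + (-411*698 + (-2 - 1*(-8))) = 92888 + (-286878 + (-2 + 8)) = 92888 + (-286878 + 6) = 92888 - 286872 = -193984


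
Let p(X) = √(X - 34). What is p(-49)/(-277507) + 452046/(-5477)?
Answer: -452046/5477 - I*√83/277507 ≈ -82.535 - 3.283e-5*I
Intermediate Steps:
p(X) = √(-34 + X)
p(-49)/(-277507) + 452046/(-5477) = √(-34 - 49)/(-277507) + 452046/(-5477) = √(-83)*(-1/277507) + 452046*(-1/5477) = (I*√83)*(-1/277507) - 452046/5477 = -I*√83/277507 - 452046/5477 = -452046/5477 - I*√83/277507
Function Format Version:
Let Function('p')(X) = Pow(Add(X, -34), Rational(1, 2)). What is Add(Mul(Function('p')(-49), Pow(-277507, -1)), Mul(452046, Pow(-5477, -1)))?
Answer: Add(Rational(-452046, 5477), Mul(Rational(-1, 277507), I, Pow(83, Rational(1, 2)))) ≈ Add(-82.535, Mul(-3.2830e-5, I))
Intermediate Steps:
Function('p')(X) = Pow(Add(-34, X), Rational(1, 2))
Add(Mul(Function('p')(-49), Pow(-277507, -1)), Mul(452046, Pow(-5477, -1))) = Add(Mul(Pow(Add(-34, -49), Rational(1, 2)), Pow(-277507, -1)), Mul(452046, Pow(-5477, -1))) = Add(Mul(Pow(-83, Rational(1, 2)), Rational(-1, 277507)), Mul(452046, Rational(-1, 5477))) = Add(Mul(Mul(I, Pow(83, Rational(1, 2))), Rational(-1, 277507)), Rational(-452046, 5477)) = Add(Mul(Rational(-1, 277507), I, Pow(83, Rational(1, 2))), Rational(-452046, 5477)) = Add(Rational(-452046, 5477), Mul(Rational(-1, 277507), I, Pow(83, Rational(1, 2))))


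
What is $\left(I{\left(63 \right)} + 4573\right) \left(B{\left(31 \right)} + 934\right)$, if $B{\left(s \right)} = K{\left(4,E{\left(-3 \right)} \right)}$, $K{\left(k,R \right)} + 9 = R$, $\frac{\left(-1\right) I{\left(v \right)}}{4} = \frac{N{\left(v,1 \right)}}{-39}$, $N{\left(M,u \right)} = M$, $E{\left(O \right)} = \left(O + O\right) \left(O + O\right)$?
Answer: $\frac{57211213}{13} \approx 4.4009 \cdot 10^{6}$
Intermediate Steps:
$E{\left(O \right)} = 4 O^{2}$ ($E{\left(O \right)} = 2 O 2 O = 4 O^{2}$)
$I{\left(v \right)} = \frac{4 v}{39}$ ($I{\left(v \right)} = - 4 \frac{v}{-39} = - 4 v \left(- \frac{1}{39}\right) = - 4 \left(- \frac{v}{39}\right) = \frac{4 v}{39}$)
$K{\left(k,R \right)} = -9 + R$
$B{\left(s \right)} = 27$ ($B{\left(s \right)} = -9 + 4 \left(-3\right)^{2} = -9 + 4 \cdot 9 = -9 + 36 = 27$)
$\left(I{\left(63 \right)} + 4573\right) \left(B{\left(31 \right)} + 934\right) = \left(\frac{4}{39} \cdot 63 + 4573\right) \left(27 + 934\right) = \left(\frac{84}{13} + 4573\right) 961 = \frac{59533}{13} \cdot 961 = \frac{57211213}{13}$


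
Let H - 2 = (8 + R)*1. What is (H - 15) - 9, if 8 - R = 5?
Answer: -11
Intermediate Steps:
R = 3 (R = 8 - 1*5 = 8 - 5 = 3)
H = 13 (H = 2 + (8 + 3)*1 = 2 + 11*1 = 2 + 11 = 13)
(H - 15) - 9 = (13 - 15) - 9 = -2 - 9 = -11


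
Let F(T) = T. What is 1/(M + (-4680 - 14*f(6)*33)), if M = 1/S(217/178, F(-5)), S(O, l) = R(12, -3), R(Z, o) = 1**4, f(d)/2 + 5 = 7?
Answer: -1/6527 ≈ -0.00015321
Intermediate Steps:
f(d) = 4 (f(d) = -10 + 2*7 = -10 + 14 = 4)
R(Z, o) = 1
S(O, l) = 1
M = 1 (M = 1/1 = 1)
1/(M + (-4680 - 14*f(6)*33)) = 1/(1 + (-4680 - 14*4*33)) = 1/(1 + (-4680 - 56*33)) = 1/(1 + (-4680 - 1848)) = 1/(1 - 6528) = 1/(-6527) = -1/6527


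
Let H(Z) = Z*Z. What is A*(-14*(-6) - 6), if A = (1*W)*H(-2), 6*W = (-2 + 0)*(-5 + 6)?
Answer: -104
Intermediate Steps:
H(Z) = Z²
W = -⅓ (W = ((-2 + 0)*(-5 + 6))/6 = (-2*1)/6 = (⅙)*(-2) = -⅓ ≈ -0.33333)
A = -4/3 (A = (1*(-⅓))*(-2)² = -⅓*4 = -4/3 ≈ -1.3333)
A*(-14*(-6) - 6) = -4*(-14*(-6) - 6)/3 = -4*(84 - 6)/3 = -4/3*78 = -104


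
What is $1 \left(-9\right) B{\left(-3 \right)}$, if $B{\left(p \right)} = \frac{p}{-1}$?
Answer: $-27$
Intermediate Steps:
$B{\left(p \right)} = - p$ ($B{\left(p \right)} = p \left(-1\right) = - p$)
$1 \left(-9\right) B{\left(-3 \right)} = 1 \left(-9\right) \left(\left(-1\right) \left(-3\right)\right) = \left(-9\right) 3 = -27$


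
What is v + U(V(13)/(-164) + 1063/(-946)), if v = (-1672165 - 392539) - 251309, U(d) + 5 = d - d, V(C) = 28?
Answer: -2316018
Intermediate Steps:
U(d) = -5 (U(d) = -5 + (d - d) = -5 + 0 = -5)
v = -2316013 (v = -2064704 - 251309 = -2316013)
v + U(V(13)/(-164) + 1063/(-946)) = -2316013 - 5 = -2316018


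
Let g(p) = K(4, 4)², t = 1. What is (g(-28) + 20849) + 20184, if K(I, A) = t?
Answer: 41034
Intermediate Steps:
K(I, A) = 1
g(p) = 1 (g(p) = 1² = 1)
(g(-28) + 20849) + 20184 = (1 + 20849) + 20184 = 20850 + 20184 = 41034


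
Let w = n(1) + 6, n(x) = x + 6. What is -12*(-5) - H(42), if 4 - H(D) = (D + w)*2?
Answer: 166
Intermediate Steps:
n(x) = 6 + x
w = 13 (w = (6 + 1) + 6 = 7 + 6 = 13)
H(D) = -22 - 2*D (H(D) = 4 - (D + 13)*2 = 4 - (13 + D)*2 = 4 - (26 + 2*D) = 4 + (-26 - 2*D) = -22 - 2*D)
-12*(-5) - H(42) = -12*(-5) - (-22 - 2*42) = 60 - (-22 - 84) = 60 - 1*(-106) = 60 + 106 = 166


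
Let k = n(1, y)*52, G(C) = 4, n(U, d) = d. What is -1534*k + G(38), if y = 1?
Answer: -79764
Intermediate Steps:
k = 52 (k = 1*52 = 52)
-1534*k + G(38) = -1534*52 + 4 = -79768 + 4 = -79764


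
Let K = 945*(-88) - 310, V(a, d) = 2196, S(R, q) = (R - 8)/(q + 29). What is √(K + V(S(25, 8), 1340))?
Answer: I*√81274 ≈ 285.09*I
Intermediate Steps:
S(R, q) = (-8 + R)/(29 + q)
K = -83470 (K = -83160 - 310 = -83470)
√(K + V(S(25, 8), 1340)) = √(-83470 + 2196) = √(-81274) = I*√81274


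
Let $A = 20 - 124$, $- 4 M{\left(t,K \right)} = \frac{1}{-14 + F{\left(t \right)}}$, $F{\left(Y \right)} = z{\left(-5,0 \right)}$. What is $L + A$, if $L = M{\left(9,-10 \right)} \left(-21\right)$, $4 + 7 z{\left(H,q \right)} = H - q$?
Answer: $- \frac{44659}{428} \approx -104.34$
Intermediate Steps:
$z{\left(H,q \right)} = - \frac{4}{7} - \frac{q}{7} + \frac{H}{7}$ ($z{\left(H,q \right)} = - \frac{4}{7} + \frac{H - q}{7} = - \frac{4}{7} + \left(- \frac{q}{7} + \frac{H}{7}\right) = - \frac{4}{7} - \frac{q}{7} + \frac{H}{7}$)
$F{\left(Y \right)} = - \frac{9}{7}$ ($F{\left(Y \right)} = - \frac{4}{7} - 0 + \frac{1}{7} \left(-5\right) = - \frac{4}{7} + 0 - \frac{5}{7} = - \frac{9}{7}$)
$M{\left(t,K \right)} = \frac{7}{428}$ ($M{\left(t,K \right)} = - \frac{1}{4 \left(-14 - \frac{9}{7}\right)} = - \frac{1}{4 \left(- \frac{107}{7}\right)} = \left(- \frac{1}{4}\right) \left(- \frac{7}{107}\right) = \frac{7}{428}$)
$A = -104$ ($A = 20 - 124 = -104$)
$L = - \frac{147}{428}$ ($L = \frac{7}{428} \left(-21\right) = - \frac{147}{428} \approx -0.34346$)
$L + A = - \frac{147}{428} - 104 = - \frac{44659}{428}$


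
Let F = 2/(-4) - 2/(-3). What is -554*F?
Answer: -277/3 ≈ -92.333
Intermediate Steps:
F = ⅙ (F = 2*(-¼) - 2*(-⅓) = -½ + ⅔ = ⅙ ≈ 0.16667)
-554*F = -554*⅙ = -277/3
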